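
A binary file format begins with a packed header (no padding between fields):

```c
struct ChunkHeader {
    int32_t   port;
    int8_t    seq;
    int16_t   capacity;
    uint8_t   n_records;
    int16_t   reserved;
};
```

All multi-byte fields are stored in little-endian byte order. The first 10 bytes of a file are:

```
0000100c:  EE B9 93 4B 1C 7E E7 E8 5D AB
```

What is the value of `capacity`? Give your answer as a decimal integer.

`capacity` follows `port` (4 B), `seq` (1 B), so it starts at offset 4 + 1 = 5 and occupies 2 bytes.
Bytes at offsets 5..6: 7E E7.
In little-endian order the low byte comes first in memory.
Reassemble most-significant byte first: E7 7E → 0xE77E.
Top bit is set, so as a signed 16-bit value this is 0xE77E − 2^16 = -6274.

-6274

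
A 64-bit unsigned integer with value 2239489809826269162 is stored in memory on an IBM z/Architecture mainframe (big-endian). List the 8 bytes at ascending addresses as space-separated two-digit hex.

2239489809826269162 in hexadecimal, padded to 64 bits, is 0x1F14441DE0CD47EA.
Split into bytes (most-significant first): 1F 14 44 1D E0 CD 47 EA.
In big-endian order the high byte comes first in memory.
So the memory order matches the most-significant-first order: 1F 14 44 1D E0 CD 47 EA.

1F 14 44 1D E0 CD 47 EA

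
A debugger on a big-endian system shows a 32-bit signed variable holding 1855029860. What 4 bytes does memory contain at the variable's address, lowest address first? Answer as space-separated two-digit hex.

6E 91 82 64

1855029860 in hexadecimal, padded to 32 bits, is 0x6E918264.
Split into bytes (most-significant first): 6E 91 82 64.
Big-endian stores the most-significant byte at the lowest address.
So the memory order matches the most-significant-first order: 6E 91 82 64.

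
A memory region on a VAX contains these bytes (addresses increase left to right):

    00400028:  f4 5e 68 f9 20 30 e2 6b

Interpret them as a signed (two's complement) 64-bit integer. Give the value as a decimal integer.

Little-endian stores the least-significant byte at the lowest address.
Reassemble most-significant byte first: 6B E2 30 20 F9 68 5E F4 → 0x6BE23020F9685EF4.
0x6BE23020F9685EF4 = 7773828824976350964.

7773828824976350964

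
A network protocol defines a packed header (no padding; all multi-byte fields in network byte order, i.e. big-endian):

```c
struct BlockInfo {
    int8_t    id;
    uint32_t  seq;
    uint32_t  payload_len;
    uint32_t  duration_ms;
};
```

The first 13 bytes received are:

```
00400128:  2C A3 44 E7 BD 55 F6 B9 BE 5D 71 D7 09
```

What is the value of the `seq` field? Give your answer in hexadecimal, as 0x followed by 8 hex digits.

`seq` follows `id` (1 byte), so it starts at byte offset 1 and occupies 4 bytes.
Bytes at offsets 1..4: A3 44 E7 BD.
In big-endian order the high byte comes first in memory.
The bytes are already most-significant first: 0xA344E7BD.

0xA344E7BD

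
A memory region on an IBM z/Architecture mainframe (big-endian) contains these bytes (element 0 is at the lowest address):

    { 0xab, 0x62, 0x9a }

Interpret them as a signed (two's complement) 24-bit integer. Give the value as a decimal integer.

Big-endian: lowest address holds the most-significant byte.
The bytes are already most-significant first: 0xAB629A.
Top bit is set, so as a signed 24-bit value this is 0xAB629A − 2^24 = -5545318.

-5545318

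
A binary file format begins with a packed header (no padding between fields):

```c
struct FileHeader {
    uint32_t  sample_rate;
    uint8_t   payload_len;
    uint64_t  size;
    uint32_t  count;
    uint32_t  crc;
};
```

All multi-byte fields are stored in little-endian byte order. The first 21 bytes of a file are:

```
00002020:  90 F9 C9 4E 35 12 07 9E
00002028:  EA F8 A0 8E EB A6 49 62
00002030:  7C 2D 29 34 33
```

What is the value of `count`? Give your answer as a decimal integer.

2086816166

`count` follows `sample_rate` (4 B), `payload_len` (1 B), `size` (8 B), so it starts at offset 4 + 1 + 8 = 13 and occupies 4 bytes.
Bytes at offsets 13..16: A6 49 62 7C.
Little-endian: lowest address holds the least-significant byte.
Reassemble most-significant byte first: 7C 62 49 A6 → 0x7C6249A6.
0x7C6249A6 = 2086816166.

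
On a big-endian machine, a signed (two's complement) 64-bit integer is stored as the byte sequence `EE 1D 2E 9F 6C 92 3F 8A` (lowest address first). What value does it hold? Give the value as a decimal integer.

-1288822656101892214

Big-endian stores the most-significant byte at the lowest address.
The bytes are already most-significant first: 0xEE1D2E9F6C923F8A.
Top bit is set, so as a signed 64-bit value this is 0xEE1D2E9F6C923F8A − 2^64 = -1288822656101892214.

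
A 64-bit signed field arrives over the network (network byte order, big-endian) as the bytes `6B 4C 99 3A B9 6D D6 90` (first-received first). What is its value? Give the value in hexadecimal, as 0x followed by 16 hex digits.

Big-endian stores the most-significant byte at the lowest address.
The bytes are already most-significant first: 0x6B4C993AB96DD690.

0x6B4C993AB96DD690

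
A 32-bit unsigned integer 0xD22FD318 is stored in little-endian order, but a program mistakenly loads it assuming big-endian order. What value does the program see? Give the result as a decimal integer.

416493522

Stored little-endian, the bytes at ascending addresses are 18 D3 2F D2.
Read back as big-endian, the last byte is least significant, giving 0x18D32FD2.
0x18D32FD2 = 416493522.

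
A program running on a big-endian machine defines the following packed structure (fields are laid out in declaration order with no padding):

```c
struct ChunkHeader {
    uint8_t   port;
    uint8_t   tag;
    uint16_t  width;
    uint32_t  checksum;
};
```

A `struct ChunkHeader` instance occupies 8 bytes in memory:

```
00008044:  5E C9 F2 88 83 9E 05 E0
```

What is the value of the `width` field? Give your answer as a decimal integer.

62088

`width` follows `port` (1 B), `tag` (1 B), so it starts at offset 1 + 1 = 2 and occupies 2 bytes.
Bytes at offsets 2..3: F2 88.
Big-endian: lowest address holds the most-significant byte.
The bytes are already most-significant first: 0xF288.
0xF288 = 62088.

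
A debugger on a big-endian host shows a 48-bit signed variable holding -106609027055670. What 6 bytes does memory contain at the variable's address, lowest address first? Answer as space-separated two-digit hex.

Two's complement of -106609027055670 in 48 bits: 106609027055670 = 0x60F5D9300036; invert → 0x9F0A26CFFFC9; add 1 → 0x9F0A26CFFFCA.
Split into bytes (most-significant first): 9F 0A 26 CF FF CA.
In big-endian order the high byte comes first in memory.
So the memory order matches the most-significant-first order: 9F 0A 26 CF FF CA.

9F 0A 26 CF FF CA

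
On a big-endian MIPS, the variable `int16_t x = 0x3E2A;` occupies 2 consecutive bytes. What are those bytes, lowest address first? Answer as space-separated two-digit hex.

Split into bytes (most-significant first): 3E 2A.
Big-endian: lowest address holds the most-significant byte.
So the memory order matches the most-significant-first order: 3E 2A.

3E 2A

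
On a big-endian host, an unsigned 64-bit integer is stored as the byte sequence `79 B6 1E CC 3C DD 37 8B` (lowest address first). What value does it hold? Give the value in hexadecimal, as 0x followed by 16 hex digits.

Big-endian: lowest address holds the most-significant byte.
The bytes are already most-significant first: 0x79B61ECC3CDD378B.

0x79B61ECC3CDD378B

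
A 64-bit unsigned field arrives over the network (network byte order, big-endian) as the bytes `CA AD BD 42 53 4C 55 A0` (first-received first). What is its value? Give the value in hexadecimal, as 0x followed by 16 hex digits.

In big-endian order the high byte comes first in memory.
The bytes are already most-significant first: 0xCAADBD42534C55A0.

0xCAADBD42534C55A0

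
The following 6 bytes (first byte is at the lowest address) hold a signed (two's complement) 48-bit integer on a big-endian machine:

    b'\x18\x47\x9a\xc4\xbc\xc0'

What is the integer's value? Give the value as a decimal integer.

26695818329280

Big-endian stores the most-significant byte at the lowest address.
The bytes are already most-significant first: 0x18479AC4BCC0.
0x18479AC4BCC0 = 26695818329280.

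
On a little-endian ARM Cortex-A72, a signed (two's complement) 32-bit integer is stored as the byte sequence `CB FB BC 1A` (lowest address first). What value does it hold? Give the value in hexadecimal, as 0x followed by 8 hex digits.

Little-endian: lowest address holds the least-significant byte.
Reassemble most-significant byte first: 1A BC FB CB → 0x1ABCFBCB.

0x1ABCFBCB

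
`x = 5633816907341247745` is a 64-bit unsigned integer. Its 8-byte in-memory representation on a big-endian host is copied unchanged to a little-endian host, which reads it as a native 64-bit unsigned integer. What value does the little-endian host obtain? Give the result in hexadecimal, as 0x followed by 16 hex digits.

5633816907341247745 in 64-bit hexadecimal is 0x4E2F56A0C3AA3501.
Stored big-endian, the bytes at ascending addresses are 4E 2F 56 A0 C3 AA 35 01.
Read back as little-endian, the first byte is least significant, giving 0x0135AAC3A0562F4E.

0x0135AAC3A0562F4E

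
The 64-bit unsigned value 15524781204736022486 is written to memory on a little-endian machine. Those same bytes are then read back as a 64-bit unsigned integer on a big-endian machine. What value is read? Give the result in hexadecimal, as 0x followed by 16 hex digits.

0xD697F37B401A73D7

15524781204736022486 in 64-bit hexadecimal is 0xD7731A407BF397D6.
Stored little-endian, the bytes at ascending addresses are D6 97 F3 7B 40 1A 73 D7.
Read back as big-endian, the last byte is least significant, giving 0xD697F37B401A73D7.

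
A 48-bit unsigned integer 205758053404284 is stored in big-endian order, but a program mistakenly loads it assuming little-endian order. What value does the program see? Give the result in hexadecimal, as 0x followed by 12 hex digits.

205758053404284 in 48-bit hexadecimal is 0xBB22C7AECE7C.
Stored big-endian, the bytes at ascending addresses are BB 22 C7 AE CE 7C.
Read back as little-endian, the first byte is least significant, giving 0x7CCEAEC722BB.

0x7CCEAEC722BB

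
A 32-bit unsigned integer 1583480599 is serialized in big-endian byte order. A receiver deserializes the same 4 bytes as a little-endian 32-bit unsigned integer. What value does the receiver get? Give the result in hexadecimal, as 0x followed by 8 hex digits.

0x17FF615E

1583480599 in 32-bit hexadecimal is 0x5E61FF17.
Stored big-endian, the bytes at ascending addresses are 5E 61 FF 17.
Read back as little-endian, the first byte is least significant, giving 0x17FF615E.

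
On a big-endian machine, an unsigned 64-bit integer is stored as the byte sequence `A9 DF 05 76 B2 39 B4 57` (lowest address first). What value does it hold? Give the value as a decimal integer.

12240508319570703447

Big-endian: lowest address holds the most-significant byte.
The bytes are already most-significant first: 0xA9DF0576B239B457.
0xA9DF0576B239B457 = 12240508319570703447.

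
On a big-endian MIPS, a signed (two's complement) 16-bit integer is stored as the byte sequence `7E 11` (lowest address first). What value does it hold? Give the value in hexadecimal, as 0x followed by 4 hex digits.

Big-endian stores the most-significant byte at the lowest address.
The bytes are already most-significant first: 0x7E11.

0x7E11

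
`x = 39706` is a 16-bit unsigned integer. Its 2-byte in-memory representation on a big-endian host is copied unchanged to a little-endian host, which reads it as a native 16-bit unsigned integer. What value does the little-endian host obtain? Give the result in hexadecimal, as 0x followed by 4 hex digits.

39706 in 16-bit hexadecimal is 0x9B1A.
Stored big-endian, the bytes at ascending addresses are 9B 1A.
Read back as little-endian, the first byte is least significant, giving 0x1A9B.

0x1A9B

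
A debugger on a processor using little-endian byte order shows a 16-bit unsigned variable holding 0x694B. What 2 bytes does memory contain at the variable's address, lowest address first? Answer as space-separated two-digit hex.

4B 69

Split into bytes (most-significant first): 69 4B.
Little-endian stores the least-significant byte at the lowest address.
So at ascending addresses the bytes are 4B 69.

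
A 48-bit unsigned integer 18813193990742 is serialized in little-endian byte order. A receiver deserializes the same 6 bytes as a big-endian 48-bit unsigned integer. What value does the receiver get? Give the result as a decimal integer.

18813193990742 in 48-bit hexadecimal is 0x111C49BEB256.
Stored little-endian, the bytes at ascending addresses are 56 B2 BE 49 1C 11.
Read back as big-endian, the last byte is least significant, giving 0x56B2BE491C11.
0x56B2BE491C11 = 95325696629777.

95325696629777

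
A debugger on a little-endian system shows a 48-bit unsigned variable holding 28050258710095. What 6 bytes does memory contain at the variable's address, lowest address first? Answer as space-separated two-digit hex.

28050258710095 in hexadecimal, padded to 48 bits, is 0x1982F5B4CE4F.
Split into bytes (most-significant first): 19 82 F5 B4 CE 4F.
Little-endian: lowest address holds the least-significant byte.
So at ascending addresses the bytes are 4F CE B4 F5 82 19.

4F CE B4 F5 82 19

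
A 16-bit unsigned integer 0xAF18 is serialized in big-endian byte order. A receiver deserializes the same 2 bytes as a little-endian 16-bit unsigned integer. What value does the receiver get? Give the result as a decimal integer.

Stored big-endian, the bytes at ascending addresses are AF 18.
Read back as little-endian, the first byte is least significant, giving 0x18AF.
0x18AF = 6319.

6319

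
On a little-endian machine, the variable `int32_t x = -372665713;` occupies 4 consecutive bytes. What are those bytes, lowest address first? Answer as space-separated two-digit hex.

8F 92 C9 E9

Two's complement of -372665713 in 32 bits: 372665713 = 0x16366D71; invert → 0xE9C9928E; add 1 → 0xE9C9928F.
Split into bytes (most-significant first): E9 C9 92 8F.
In little-endian order the low byte comes first in memory.
So at ascending addresses the bytes are 8F 92 C9 E9.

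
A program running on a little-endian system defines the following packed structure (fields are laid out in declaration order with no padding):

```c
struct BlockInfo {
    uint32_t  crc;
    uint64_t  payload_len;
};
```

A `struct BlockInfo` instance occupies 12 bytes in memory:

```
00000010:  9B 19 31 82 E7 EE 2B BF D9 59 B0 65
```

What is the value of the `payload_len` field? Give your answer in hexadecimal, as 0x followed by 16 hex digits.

0x65B059D9BF2BEEE7

`payload_len` follows `crc` (4 bytes), so it starts at byte offset 4 and occupies 8 bytes.
Bytes at offsets 4..11: E7 EE 2B BF D9 59 B0 65.
In little-endian order the low byte comes first in memory.
Reassemble most-significant byte first: 65 B0 59 D9 BF 2B EE E7 → 0x65B059D9BF2BEEE7.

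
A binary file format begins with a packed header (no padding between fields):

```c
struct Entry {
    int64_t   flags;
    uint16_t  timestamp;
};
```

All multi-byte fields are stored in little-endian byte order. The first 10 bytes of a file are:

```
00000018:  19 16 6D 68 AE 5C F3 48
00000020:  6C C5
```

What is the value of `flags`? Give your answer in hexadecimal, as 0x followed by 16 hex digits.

`flags` is the first field, at byte offset 0, occupying 8 bytes.
Bytes at offsets 0..7: 19 16 6D 68 AE 5C F3 48.
Little-endian: lowest address holds the least-significant byte.
Reassemble most-significant byte first: 48 F3 5C AE 68 6D 16 19 → 0x48F35CAE686D1619.

0x48F35CAE686D1619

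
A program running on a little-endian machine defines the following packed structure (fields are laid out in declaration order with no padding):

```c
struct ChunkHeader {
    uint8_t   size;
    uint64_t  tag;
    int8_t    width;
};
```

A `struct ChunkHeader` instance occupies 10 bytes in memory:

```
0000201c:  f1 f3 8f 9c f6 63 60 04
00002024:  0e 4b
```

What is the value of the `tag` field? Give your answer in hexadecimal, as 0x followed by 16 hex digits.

`tag` follows `size` (1 byte), so it starts at byte offset 1 and occupies 8 bytes.
Bytes at offsets 1..8: F3 8F 9C F6 63 60 04 0E.
Little-endian: lowest address holds the least-significant byte.
Reassemble most-significant byte first: 0E 04 60 63 F6 9C 8F F3 → 0x0E046063F69C8FF3.

0x0E046063F69C8FF3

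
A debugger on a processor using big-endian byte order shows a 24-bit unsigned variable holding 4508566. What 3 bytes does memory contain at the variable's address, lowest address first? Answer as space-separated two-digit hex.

44 CB 96

4508566 in hexadecimal, padded to 24 bits, is 0x44CB96.
Split into bytes (most-significant first): 44 CB 96.
Big-endian: lowest address holds the most-significant byte.
So the memory order matches the most-significant-first order: 44 CB 96.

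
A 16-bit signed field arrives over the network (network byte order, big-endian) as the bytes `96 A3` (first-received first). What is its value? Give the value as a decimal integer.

-26973

Big-endian: lowest address holds the most-significant byte.
The bytes are already most-significant first: 0x96A3.
Top bit is set, so as a signed 16-bit value this is 0x96A3 − 2^16 = -26973.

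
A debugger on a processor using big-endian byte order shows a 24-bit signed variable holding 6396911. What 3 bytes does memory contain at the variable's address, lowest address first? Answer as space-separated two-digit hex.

61 9B EF

6396911 in hexadecimal, padded to 24 bits, is 0x619BEF.
Split into bytes (most-significant first): 61 9B EF.
In big-endian order the high byte comes first in memory.
So the memory order matches the most-significant-first order: 61 9B EF.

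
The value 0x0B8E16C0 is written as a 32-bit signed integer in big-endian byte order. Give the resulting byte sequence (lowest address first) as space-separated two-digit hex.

Split into bytes (most-significant first): 0B 8E 16 C0.
In big-endian order the high byte comes first in memory.
So the memory order matches the most-significant-first order: 0B 8E 16 C0.

0B 8E 16 C0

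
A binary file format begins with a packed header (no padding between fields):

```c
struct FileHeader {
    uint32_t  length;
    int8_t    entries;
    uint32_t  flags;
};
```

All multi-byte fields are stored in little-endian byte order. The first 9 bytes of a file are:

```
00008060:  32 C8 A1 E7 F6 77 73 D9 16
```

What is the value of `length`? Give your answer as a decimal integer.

3886139442

`length` is the first field, at byte offset 0, occupying 4 bytes.
Bytes at offsets 0..3: 32 C8 A1 E7.
Little-endian stores the least-significant byte at the lowest address.
Reassemble most-significant byte first: E7 A1 C8 32 → 0xE7A1C832.
0xE7A1C832 = 3886139442.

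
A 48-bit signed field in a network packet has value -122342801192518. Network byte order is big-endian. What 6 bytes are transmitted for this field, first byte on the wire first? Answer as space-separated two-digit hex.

90 BA D8 CB 49 BA

Two's complement of -122342801192518 in 48 bits: 122342801192518 = 0x6F452734B646; invert → 0x90BAD8CB49B9; add 1 → 0x90BAD8CB49BA.
Split into bytes (most-significant first): 90 BA D8 CB 49 BA.
Big-endian stores the most-significant byte at the lowest address.
So the memory order matches the most-significant-first order: 90 BA D8 CB 49 BA.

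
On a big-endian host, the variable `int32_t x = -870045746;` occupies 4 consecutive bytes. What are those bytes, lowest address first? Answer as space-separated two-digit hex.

CC 24 27 CE

Two's complement of -870045746 in 32 bits: 870045746 = 0x33DBD832; invert → 0xCC2427CD; add 1 → 0xCC2427CE.
Split into bytes (most-significant first): CC 24 27 CE.
Big-endian stores the most-significant byte at the lowest address.
So the memory order matches the most-significant-first order: CC 24 27 CE.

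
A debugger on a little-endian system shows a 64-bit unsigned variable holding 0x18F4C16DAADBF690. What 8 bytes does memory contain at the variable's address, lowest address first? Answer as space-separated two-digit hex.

Split into bytes (most-significant first): 18 F4 C1 6D AA DB F6 90.
In little-endian order the low byte comes first in memory.
So at ascending addresses the bytes are 90 F6 DB AA 6D C1 F4 18.

90 F6 DB AA 6D C1 F4 18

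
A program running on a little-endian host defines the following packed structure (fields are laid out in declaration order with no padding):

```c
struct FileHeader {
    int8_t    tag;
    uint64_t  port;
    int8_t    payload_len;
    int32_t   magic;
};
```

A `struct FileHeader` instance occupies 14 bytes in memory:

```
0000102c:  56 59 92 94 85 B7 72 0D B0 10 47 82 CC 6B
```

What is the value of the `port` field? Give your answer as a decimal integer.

12685921857918243417

`port` follows `tag` (1 byte), so it starts at byte offset 1 and occupies 8 bytes.
Bytes at offsets 1..8: 59 92 94 85 B7 72 0D B0.
Little-endian: lowest address holds the least-significant byte.
Reassemble most-significant byte first: B0 0D 72 B7 85 94 92 59 → 0xB00D72B785949259.
0xB00D72B785949259 = 12685921857918243417.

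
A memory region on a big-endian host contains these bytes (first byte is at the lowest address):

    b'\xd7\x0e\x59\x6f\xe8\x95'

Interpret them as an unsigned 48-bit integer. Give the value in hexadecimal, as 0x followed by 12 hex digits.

0xD70E596FE895

Big-endian: lowest address holds the most-significant byte.
The bytes are already most-significant first: 0xD70E596FE895.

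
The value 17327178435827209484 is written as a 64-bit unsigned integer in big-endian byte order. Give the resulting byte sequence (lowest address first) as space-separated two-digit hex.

F0 76 80 FB EB 4A 15 0C

17327178435827209484 in hexadecimal, padded to 64 bits, is 0xF07680FBEB4A150C.
Split into bytes (most-significant first): F0 76 80 FB EB 4A 15 0C.
In big-endian order the high byte comes first in memory.
So the memory order matches the most-significant-first order: F0 76 80 FB EB 4A 15 0C.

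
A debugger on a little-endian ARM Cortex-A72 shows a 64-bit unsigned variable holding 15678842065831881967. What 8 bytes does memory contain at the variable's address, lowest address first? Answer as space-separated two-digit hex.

15678842065831881967 in hexadecimal, padded to 64 bits, is 0xD9966FC9EF5C6CEF.
Split into bytes (most-significant first): D9 96 6F C9 EF 5C 6C EF.
Little-endian stores the least-significant byte at the lowest address.
So at ascending addresses the bytes are EF 6C 5C EF C9 6F 96 D9.

EF 6C 5C EF C9 6F 96 D9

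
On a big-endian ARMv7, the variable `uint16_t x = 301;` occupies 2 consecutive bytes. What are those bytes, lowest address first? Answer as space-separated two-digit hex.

301 in hexadecimal, padded to 16 bits, is 0x012D.
Split into bytes (most-significant first): 01 2D.
Big-endian stores the most-significant byte at the lowest address.
So the memory order matches the most-significant-first order: 01 2D.

01 2D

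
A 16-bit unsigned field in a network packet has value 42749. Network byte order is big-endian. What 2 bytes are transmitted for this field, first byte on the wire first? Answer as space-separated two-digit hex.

42749 in hexadecimal, padded to 16 bits, is 0xA6FD.
Split into bytes (most-significant first): A6 FD.
Big-endian stores the most-significant byte at the lowest address.
So the memory order matches the most-significant-first order: A6 FD.

A6 FD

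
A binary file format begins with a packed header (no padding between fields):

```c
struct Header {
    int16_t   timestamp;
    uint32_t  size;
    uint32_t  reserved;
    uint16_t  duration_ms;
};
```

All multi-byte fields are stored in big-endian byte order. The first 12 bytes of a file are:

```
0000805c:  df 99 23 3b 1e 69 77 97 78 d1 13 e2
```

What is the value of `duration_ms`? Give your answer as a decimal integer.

`duration_ms` follows `timestamp` (2 B), `size` (4 B), `reserved` (4 B), so it starts at offset 2 + 4 + 4 = 10 and occupies 2 bytes.
Bytes at offsets 10..11: 13 E2.
Big-endian stores the most-significant byte at the lowest address.
The bytes are already most-significant first: 0x13E2.
0x13E2 = 5090.

5090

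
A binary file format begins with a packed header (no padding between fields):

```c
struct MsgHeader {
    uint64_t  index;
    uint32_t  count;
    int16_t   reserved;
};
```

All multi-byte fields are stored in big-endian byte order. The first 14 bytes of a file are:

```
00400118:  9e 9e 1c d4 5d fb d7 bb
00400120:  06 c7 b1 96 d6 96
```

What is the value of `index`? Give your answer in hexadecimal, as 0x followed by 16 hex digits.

`index` is the first field, at byte offset 0, occupying 8 bytes.
Bytes at offsets 0..7: 9E 9E 1C D4 5D FB D7 BB.
In big-endian order the high byte comes first in memory.
The bytes are already most-significant first: 0x9E9E1CD45DFBD7BB.

0x9E9E1CD45DFBD7BB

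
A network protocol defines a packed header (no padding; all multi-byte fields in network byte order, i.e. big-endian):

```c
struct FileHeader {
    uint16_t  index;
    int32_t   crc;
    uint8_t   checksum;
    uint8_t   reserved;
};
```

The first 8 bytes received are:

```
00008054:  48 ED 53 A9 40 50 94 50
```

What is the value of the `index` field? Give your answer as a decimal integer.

`index` is the first field, at byte offset 0, occupying 2 bytes.
Bytes at offsets 0..1: 48 ED.
Big-endian stores the most-significant byte at the lowest address.
The bytes are already most-significant first: 0x48ED.
0x48ED = 18669.

18669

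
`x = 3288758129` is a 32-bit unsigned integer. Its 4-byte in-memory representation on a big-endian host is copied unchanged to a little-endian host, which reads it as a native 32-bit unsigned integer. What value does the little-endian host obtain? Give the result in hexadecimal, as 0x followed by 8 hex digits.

3288758129 in 32-bit hexadecimal is 0xC4067771.
Stored big-endian, the bytes at ascending addresses are C4 06 77 71.
Read back as little-endian, the first byte is least significant, giving 0x717706C4.

0x717706C4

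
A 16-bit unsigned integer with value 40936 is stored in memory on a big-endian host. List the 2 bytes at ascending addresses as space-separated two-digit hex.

9F E8

40936 in hexadecimal, padded to 16 bits, is 0x9FE8.
Split into bytes (most-significant first): 9F E8.
Big-endian stores the most-significant byte at the lowest address.
So the memory order matches the most-significant-first order: 9F E8.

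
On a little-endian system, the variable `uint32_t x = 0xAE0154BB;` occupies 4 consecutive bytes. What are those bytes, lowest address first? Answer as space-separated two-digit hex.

BB 54 01 AE

Split into bytes (most-significant first): AE 01 54 BB.
Little-endian stores the least-significant byte at the lowest address.
So at ascending addresses the bytes are BB 54 01 AE.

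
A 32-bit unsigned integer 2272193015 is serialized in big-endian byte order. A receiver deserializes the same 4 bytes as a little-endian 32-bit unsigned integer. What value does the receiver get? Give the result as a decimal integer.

4159270535

2272193015 in 32-bit hexadecimal is 0x876EE9F7.
Stored big-endian, the bytes at ascending addresses are 87 6E E9 F7.
Read back as little-endian, the first byte is least significant, giving 0xF7E96E87.
0xF7E96E87 = 4159270535.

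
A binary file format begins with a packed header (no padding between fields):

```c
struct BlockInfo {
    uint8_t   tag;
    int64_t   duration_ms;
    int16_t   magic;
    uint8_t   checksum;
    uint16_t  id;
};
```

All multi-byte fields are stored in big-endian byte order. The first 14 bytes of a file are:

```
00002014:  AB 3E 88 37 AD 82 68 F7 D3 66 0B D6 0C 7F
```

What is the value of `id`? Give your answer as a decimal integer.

3199

`id` follows `tag` (1 B), `duration_ms` (8 B), `magic` (2 B), `checksum` (1 B), so it starts at offset 1 + 8 + 2 + 1 = 12 and occupies 2 bytes.
Bytes at offsets 12..13: 0C 7F.
Big-endian stores the most-significant byte at the lowest address.
The bytes are already most-significant first: 0x0C7F.
0x0C7F = 3199.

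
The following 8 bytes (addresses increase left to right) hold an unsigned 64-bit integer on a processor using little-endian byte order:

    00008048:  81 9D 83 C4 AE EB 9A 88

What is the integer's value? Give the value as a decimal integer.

9843439071425437057

Little-endian stores the least-significant byte at the lowest address.
Reassemble most-significant byte first: 88 9A EB AE C4 83 9D 81 → 0x889AEBAEC4839D81.
0x889AEBAEC4839D81 = 9843439071425437057.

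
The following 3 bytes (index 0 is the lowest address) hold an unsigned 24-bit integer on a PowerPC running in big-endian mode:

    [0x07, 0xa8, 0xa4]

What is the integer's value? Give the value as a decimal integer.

Big-endian: lowest address holds the most-significant byte.
The bytes are already most-significant first: 0x07A8A4.
0x07A8A4 = 501924.

501924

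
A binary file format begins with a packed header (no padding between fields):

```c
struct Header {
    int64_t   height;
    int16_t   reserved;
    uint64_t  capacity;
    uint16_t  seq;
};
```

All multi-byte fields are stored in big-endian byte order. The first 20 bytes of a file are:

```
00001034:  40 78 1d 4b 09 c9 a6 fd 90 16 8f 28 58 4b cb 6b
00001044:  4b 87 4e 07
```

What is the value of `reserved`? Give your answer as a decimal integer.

-28650

`reserved` follows `height` (8 bytes), so it starts at byte offset 8 and occupies 2 bytes.
Bytes at offsets 8..9: 90 16.
Big-endian: lowest address holds the most-significant byte.
The bytes are already most-significant first: 0x9016.
Top bit is set, so as a signed 16-bit value this is 0x9016 − 2^16 = -28650.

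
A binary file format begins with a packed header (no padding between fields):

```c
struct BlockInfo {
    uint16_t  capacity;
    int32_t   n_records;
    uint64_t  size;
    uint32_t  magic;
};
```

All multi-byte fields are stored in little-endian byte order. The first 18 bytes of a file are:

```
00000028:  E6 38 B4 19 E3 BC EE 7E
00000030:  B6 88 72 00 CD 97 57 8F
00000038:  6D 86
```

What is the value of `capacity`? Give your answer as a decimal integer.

14566

`capacity` is the first field, at byte offset 0, occupying 2 bytes.
Bytes at offsets 0..1: E6 38.
In little-endian order the low byte comes first in memory.
Reassemble most-significant byte first: 38 E6 → 0x38E6.
0x38E6 = 14566.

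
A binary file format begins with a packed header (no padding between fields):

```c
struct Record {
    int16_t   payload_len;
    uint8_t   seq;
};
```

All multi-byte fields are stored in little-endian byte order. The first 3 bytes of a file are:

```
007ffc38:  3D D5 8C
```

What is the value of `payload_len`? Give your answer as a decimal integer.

-10947

`payload_len` is the first field, at byte offset 0, occupying 2 bytes.
Bytes at offsets 0..1: 3D D5.
Little-endian: lowest address holds the least-significant byte.
Reassemble most-significant byte first: D5 3D → 0xD53D.
Top bit is set, so as a signed 16-bit value this is 0xD53D − 2^16 = -10947.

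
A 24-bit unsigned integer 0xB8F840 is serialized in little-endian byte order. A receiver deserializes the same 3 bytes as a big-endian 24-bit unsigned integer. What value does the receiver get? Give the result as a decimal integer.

Stored little-endian, the bytes at ascending addresses are 40 F8 B8.
Read back as big-endian, the last byte is least significant, giving 0x40F8B8.
0x40F8B8 = 4257976.

4257976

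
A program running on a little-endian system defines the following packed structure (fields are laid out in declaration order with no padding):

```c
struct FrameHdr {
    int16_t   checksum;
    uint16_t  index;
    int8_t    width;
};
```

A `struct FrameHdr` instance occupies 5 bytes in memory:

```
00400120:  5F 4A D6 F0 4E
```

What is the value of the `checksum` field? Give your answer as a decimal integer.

19039

`checksum` is the first field, at byte offset 0, occupying 2 bytes.
Bytes at offsets 0..1: 5F 4A.
In little-endian order the low byte comes first in memory.
Reassemble most-significant byte first: 4A 5F → 0x4A5F.
0x4A5F = 19039.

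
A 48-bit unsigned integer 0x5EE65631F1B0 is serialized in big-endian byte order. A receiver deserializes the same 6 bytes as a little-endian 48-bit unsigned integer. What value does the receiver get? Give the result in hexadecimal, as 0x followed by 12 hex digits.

0xB0F13156E65E

Stored big-endian, the bytes at ascending addresses are 5E E6 56 31 F1 B0.
Read back as little-endian, the first byte is least significant, giving 0xB0F13156E65E.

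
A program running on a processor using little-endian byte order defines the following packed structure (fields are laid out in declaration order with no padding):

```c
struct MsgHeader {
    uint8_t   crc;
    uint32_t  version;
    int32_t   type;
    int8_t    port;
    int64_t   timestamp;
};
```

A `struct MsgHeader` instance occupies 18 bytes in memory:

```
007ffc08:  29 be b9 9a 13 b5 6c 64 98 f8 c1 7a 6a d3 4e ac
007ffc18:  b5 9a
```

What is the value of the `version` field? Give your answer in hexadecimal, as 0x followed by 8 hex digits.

`version` follows `crc` (1 byte), so it starts at byte offset 1 and occupies 4 bytes.
Bytes at offsets 1..4: BE B9 9A 13.
Little-endian: lowest address holds the least-significant byte.
Reassemble most-significant byte first: 13 9A B9 BE → 0x139AB9BE.

0x139AB9BE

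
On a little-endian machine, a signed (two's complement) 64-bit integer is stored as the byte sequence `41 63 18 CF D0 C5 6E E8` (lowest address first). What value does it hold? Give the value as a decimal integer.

-1698202508853746879

In little-endian order the low byte comes first in memory.
Reassemble most-significant byte first: E8 6E C5 D0 CF 18 63 41 → 0xE86EC5D0CF186341.
Top bit is set, so as a signed 64-bit value this is 0xE86EC5D0CF186341 − 2^64 = -1698202508853746879.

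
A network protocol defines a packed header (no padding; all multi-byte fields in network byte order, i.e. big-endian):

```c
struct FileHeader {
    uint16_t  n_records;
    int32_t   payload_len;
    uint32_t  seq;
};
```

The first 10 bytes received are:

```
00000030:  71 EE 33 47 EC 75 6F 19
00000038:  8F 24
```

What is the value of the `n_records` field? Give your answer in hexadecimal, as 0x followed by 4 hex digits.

0x71EE

`n_records` is the first field, at byte offset 0, occupying 2 bytes.
Bytes at offsets 0..1: 71 EE.
Big-endian stores the most-significant byte at the lowest address.
The bytes are already most-significant first: 0x71EE.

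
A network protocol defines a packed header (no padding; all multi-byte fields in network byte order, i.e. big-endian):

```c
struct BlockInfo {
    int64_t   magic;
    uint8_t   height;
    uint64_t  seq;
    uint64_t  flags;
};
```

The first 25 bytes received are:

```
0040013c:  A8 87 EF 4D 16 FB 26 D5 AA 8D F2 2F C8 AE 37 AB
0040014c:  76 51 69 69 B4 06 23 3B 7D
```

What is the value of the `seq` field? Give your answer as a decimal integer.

10228290242674666358

`seq` follows `magic` (8 B), `height` (1 B), so it starts at offset 8 + 1 = 9 and occupies 8 bytes.
Bytes at offsets 9..16: 8D F2 2F C8 AE 37 AB 76.
In big-endian order the high byte comes first in memory.
The bytes are already most-significant first: 0x8DF22FC8AE37AB76.
0x8DF22FC8AE37AB76 = 10228290242674666358.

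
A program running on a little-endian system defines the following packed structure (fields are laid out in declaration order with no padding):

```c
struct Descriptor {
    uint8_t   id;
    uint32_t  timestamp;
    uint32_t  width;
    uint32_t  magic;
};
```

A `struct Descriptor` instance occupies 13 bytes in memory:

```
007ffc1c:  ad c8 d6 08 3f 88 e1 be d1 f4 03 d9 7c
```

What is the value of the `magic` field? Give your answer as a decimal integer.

2094597108

`magic` follows `id` (1 B), `timestamp` (4 B), `width` (4 B), so it starts at offset 1 + 4 + 4 = 9 and occupies 4 bytes.
Bytes at offsets 9..12: F4 03 D9 7C.
Little-endian: lowest address holds the least-significant byte.
Reassemble most-significant byte first: 7C D9 03 F4 → 0x7CD903F4.
0x7CD903F4 = 2094597108.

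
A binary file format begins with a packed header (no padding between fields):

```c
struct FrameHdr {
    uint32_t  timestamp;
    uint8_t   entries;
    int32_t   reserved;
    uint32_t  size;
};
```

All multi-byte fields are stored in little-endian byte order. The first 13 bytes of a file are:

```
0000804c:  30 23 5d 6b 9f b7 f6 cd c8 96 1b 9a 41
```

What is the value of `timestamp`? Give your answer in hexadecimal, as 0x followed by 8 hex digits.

`timestamp` is the first field, at byte offset 0, occupying 4 bytes.
Bytes at offsets 0..3: 30 23 5D 6B.
Little-endian stores the least-significant byte at the lowest address.
Reassemble most-significant byte first: 6B 5D 23 30 → 0x6B5D2330.

0x6B5D2330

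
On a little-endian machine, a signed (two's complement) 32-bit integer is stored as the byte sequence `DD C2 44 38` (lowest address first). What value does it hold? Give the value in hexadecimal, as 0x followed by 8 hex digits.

Little-endian stores the least-significant byte at the lowest address.
Reassemble most-significant byte first: 38 44 C2 DD → 0x3844C2DD.

0x3844C2DD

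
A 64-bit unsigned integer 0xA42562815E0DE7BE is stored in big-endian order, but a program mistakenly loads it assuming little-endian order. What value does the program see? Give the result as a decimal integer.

13755978286375249316

Stored big-endian, the bytes at ascending addresses are A4 25 62 81 5E 0D E7 BE.
Read back as little-endian, the first byte is least significant, giving 0xBEE70D5E816225A4.
0xBEE70D5E816225A4 = 13755978286375249316.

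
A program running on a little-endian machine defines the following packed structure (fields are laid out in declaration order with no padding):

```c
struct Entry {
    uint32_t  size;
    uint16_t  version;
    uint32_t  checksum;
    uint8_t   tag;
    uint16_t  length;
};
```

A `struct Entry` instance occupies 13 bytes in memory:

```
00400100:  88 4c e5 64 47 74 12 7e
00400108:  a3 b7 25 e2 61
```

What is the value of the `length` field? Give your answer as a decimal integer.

25058

`length` follows `size` (4 B), `version` (2 B), `checksum` (4 B), `tag` (1 B), so it starts at offset 4 + 2 + 4 + 1 = 11 and occupies 2 bytes.
Bytes at offsets 11..12: E2 61.
Little-endian: lowest address holds the least-significant byte.
Reassemble most-significant byte first: 61 E2 → 0x61E2.
0x61E2 = 25058.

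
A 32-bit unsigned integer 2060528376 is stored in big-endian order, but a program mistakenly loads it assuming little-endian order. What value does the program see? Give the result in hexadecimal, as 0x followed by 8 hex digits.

0xF82AD17A

2060528376 in 32-bit hexadecimal is 0x7AD12AF8.
Stored big-endian, the bytes at ascending addresses are 7A D1 2A F8.
Read back as little-endian, the first byte is least significant, giving 0xF82AD17A.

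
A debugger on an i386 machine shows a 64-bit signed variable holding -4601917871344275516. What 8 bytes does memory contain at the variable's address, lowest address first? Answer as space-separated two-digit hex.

C4 AF 00 F9 13 B4 22 C0

Two's complement of -4601917871344275516 in 64 bits: 4601917871344275516 = 0x3FDD4BEC06FF503C; invert → 0xC022B413F900AFC3; add 1 → 0xC022B413F900AFC4.
Split into bytes (most-significant first): C0 22 B4 13 F9 00 AF C4.
Little-endian: lowest address holds the least-significant byte.
So at ascending addresses the bytes are C4 AF 00 F9 13 B4 22 C0.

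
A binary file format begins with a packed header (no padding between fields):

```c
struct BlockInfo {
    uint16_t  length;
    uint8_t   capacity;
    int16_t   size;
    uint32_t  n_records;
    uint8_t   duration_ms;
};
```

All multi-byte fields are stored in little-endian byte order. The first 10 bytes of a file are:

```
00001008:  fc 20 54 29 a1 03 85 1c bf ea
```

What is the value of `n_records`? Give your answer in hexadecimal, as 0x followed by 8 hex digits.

`n_records` follows `length` (2 B), `capacity` (1 B), `size` (2 B), so it starts at offset 2 + 1 + 2 = 5 and occupies 4 bytes.
Bytes at offsets 5..8: 03 85 1C BF.
Little-endian stores the least-significant byte at the lowest address.
Reassemble most-significant byte first: BF 1C 85 03 → 0xBF1C8503.

0xBF1C8503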